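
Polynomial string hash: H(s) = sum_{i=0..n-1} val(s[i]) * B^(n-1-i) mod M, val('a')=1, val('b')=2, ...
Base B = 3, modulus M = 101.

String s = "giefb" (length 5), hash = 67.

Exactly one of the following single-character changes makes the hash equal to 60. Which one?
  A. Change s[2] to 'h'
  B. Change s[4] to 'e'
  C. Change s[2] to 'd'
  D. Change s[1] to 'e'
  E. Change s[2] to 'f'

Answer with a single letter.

Option A: s[2]='e'->'h', delta=(8-5)*3^2 mod 101 = 27, hash=67+27 mod 101 = 94
Option B: s[4]='b'->'e', delta=(5-2)*3^0 mod 101 = 3, hash=67+3 mod 101 = 70
Option C: s[2]='e'->'d', delta=(4-5)*3^2 mod 101 = 92, hash=67+92 mod 101 = 58
Option D: s[1]='i'->'e', delta=(5-9)*3^3 mod 101 = 94, hash=67+94 mod 101 = 60 <-- target
Option E: s[2]='e'->'f', delta=(6-5)*3^2 mod 101 = 9, hash=67+9 mod 101 = 76

Answer: D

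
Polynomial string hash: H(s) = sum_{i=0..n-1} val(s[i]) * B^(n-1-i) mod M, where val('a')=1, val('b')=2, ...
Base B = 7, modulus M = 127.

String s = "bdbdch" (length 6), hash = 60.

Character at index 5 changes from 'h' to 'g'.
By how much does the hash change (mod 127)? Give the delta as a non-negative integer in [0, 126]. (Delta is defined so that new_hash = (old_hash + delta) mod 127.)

Answer: 126

Derivation:
Delta formula: (val(new) - val(old)) * B^(n-1-k) mod M
  val('g') - val('h') = 7 - 8 = -1
  B^(n-1-k) = 7^0 mod 127 = 1
  Delta = -1 * 1 mod 127 = 126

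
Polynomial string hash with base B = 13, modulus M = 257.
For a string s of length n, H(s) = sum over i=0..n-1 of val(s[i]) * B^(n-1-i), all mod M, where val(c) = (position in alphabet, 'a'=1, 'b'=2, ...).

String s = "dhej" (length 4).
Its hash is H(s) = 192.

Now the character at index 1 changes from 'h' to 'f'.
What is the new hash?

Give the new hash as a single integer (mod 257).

val('h') = 8, val('f') = 6
Position k = 1, exponent = n-1-k = 2
B^2 mod M = 13^2 mod 257 = 169
Delta = (6 - 8) * 169 mod 257 = 176
New hash = (192 + 176) mod 257 = 111

Answer: 111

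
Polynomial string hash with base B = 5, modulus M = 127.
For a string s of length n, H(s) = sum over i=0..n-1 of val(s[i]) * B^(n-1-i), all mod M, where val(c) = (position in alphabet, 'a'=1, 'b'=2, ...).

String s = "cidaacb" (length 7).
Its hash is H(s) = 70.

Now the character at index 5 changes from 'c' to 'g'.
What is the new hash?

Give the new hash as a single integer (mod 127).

val('c') = 3, val('g') = 7
Position k = 5, exponent = n-1-k = 1
B^1 mod M = 5^1 mod 127 = 5
Delta = (7 - 3) * 5 mod 127 = 20
New hash = (70 + 20) mod 127 = 90

Answer: 90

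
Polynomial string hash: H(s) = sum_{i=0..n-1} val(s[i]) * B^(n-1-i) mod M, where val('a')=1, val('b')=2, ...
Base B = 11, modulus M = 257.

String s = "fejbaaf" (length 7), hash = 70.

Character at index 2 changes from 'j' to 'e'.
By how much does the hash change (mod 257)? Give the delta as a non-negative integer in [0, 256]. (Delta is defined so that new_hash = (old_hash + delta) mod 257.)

Delta formula: (val(new) - val(old)) * B^(n-1-k) mod M
  val('e') - val('j') = 5 - 10 = -5
  B^(n-1-k) = 11^4 mod 257 = 249
  Delta = -5 * 249 mod 257 = 40

Answer: 40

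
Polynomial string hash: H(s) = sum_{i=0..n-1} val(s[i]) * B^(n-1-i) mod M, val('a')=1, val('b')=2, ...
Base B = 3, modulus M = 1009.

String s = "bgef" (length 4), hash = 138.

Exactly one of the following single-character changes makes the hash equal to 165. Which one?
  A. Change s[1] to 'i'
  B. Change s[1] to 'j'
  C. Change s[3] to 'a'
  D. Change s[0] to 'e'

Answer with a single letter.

Option A: s[1]='g'->'i', delta=(9-7)*3^2 mod 1009 = 18, hash=138+18 mod 1009 = 156
Option B: s[1]='g'->'j', delta=(10-7)*3^2 mod 1009 = 27, hash=138+27 mod 1009 = 165 <-- target
Option C: s[3]='f'->'a', delta=(1-6)*3^0 mod 1009 = 1004, hash=138+1004 mod 1009 = 133
Option D: s[0]='b'->'e', delta=(5-2)*3^3 mod 1009 = 81, hash=138+81 mod 1009 = 219

Answer: B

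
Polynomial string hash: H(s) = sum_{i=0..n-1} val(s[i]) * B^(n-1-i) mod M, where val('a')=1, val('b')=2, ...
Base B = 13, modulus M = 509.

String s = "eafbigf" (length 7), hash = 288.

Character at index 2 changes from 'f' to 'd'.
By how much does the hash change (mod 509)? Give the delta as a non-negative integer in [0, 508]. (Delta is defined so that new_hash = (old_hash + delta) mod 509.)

Delta formula: (val(new) - val(old)) * B^(n-1-k) mod M
  val('d') - val('f') = 4 - 6 = -2
  B^(n-1-k) = 13^4 mod 509 = 57
  Delta = -2 * 57 mod 509 = 395

Answer: 395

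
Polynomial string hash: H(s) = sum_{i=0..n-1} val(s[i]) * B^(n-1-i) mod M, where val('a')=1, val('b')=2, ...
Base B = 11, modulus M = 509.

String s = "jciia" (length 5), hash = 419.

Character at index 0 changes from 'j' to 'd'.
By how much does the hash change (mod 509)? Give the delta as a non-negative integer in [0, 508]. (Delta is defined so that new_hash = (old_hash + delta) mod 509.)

Delta formula: (val(new) - val(old)) * B^(n-1-k) mod M
  val('d') - val('j') = 4 - 10 = -6
  B^(n-1-k) = 11^4 mod 509 = 389
  Delta = -6 * 389 mod 509 = 211

Answer: 211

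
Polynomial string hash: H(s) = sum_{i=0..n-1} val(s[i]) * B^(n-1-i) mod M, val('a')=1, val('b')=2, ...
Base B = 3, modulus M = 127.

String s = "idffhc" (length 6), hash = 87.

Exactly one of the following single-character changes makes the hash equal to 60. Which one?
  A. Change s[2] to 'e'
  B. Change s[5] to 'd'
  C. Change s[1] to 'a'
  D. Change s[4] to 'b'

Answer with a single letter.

Option A: s[2]='f'->'e', delta=(5-6)*3^3 mod 127 = 100, hash=87+100 mod 127 = 60 <-- target
Option B: s[5]='c'->'d', delta=(4-3)*3^0 mod 127 = 1, hash=87+1 mod 127 = 88
Option C: s[1]='d'->'a', delta=(1-4)*3^4 mod 127 = 11, hash=87+11 mod 127 = 98
Option D: s[4]='h'->'b', delta=(2-8)*3^1 mod 127 = 109, hash=87+109 mod 127 = 69

Answer: A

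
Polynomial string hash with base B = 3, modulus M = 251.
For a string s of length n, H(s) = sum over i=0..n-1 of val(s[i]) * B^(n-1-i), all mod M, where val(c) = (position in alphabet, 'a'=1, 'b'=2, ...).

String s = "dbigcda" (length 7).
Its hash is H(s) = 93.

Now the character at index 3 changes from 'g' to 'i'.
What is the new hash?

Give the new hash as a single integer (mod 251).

val('g') = 7, val('i') = 9
Position k = 3, exponent = n-1-k = 3
B^3 mod M = 3^3 mod 251 = 27
Delta = (9 - 7) * 27 mod 251 = 54
New hash = (93 + 54) mod 251 = 147

Answer: 147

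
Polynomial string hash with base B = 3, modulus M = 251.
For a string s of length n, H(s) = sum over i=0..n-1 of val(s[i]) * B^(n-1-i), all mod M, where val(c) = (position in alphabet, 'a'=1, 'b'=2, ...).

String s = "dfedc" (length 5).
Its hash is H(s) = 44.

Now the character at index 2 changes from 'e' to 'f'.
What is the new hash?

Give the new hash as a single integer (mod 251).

val('e') = 5, val('f') = 6
Position k = 2, exponent = n-1-k = 2
B^2 mod M = 3^2 mod 251 = 9
Delta = (6 - 5) * 9 mod 251 = 9
New hash = (44 + 9) mod 251 = 53

Answer: 53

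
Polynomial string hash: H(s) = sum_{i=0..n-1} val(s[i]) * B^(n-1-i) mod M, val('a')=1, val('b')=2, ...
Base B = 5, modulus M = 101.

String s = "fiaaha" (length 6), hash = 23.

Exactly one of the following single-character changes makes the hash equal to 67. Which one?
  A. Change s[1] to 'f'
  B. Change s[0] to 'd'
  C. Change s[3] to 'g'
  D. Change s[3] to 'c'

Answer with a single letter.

Answer: A

Derivation:
Option A: s[1]='i'->'f', delta=(6-9)*5^4 mod 101 = 44, hash=23+44 mod 101 = 67 <-- target
Option B: s[0]='f'->'d', delta=(4-6)*5^5 mod 101 = 12, hash=23+12 mod 101 = 35
Option C: s[3]='a'->'g', delta=(7-1)*5^2 mod 101 = 49, hash=23+49 mod 101 = 72
Option D: s[3]='a'->'c', delta=(3-1)*5^2 mod 101 = 50, hash=23+50 mod 101 = 73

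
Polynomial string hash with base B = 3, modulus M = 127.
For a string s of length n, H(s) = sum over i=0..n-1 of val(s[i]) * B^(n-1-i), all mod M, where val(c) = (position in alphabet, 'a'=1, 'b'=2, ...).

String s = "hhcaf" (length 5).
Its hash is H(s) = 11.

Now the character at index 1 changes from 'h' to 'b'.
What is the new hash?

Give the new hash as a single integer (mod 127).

Answer: 103

Derivation:
val('h') = 8, val('b') = 2
Position k = 1, exponent = n-1-k = 3
B^3 mod M = 3^3 mod 127 = 27
Delta = (2 - 8) * 27 mod 127 = 92
New hash = (11 + 92) mod 127 = 103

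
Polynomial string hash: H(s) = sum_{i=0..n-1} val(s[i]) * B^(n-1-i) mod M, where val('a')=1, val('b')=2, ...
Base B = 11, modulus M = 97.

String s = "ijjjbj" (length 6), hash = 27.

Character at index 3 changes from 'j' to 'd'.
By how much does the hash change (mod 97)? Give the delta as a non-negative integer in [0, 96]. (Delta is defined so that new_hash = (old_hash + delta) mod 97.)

Answer: 50

Derivation:
Delta formula: (val(new) - val(old)) * B^(n-1-k) mod M
  val('d') - val('j') = 4 - 10 = -6
  B^(n-1-k) = 11^2 mod 97 = 24
  Delta = -6 * 24 mod 97 = 50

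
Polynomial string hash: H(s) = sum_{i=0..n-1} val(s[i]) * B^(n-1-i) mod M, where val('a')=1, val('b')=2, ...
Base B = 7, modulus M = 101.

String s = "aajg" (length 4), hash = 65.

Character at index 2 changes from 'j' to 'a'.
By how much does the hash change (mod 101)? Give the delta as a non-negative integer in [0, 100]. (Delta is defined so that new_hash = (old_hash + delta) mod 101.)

Delta formula: (val(new) - val(old)) * B^(n-1-k) mod M
  val('a') - val('j') = 1 - 10 = -9
  B^(n-1-k) = 7^1 mod 101 = 7
  Delta = -9 * 7 mod 101 = 38

Answer: 38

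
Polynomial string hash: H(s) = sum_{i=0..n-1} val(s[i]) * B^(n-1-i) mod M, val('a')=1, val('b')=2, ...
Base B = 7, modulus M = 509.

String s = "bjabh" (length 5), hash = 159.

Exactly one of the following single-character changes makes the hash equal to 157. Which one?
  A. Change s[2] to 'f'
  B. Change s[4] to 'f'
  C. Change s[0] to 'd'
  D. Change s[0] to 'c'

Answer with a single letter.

Option A: s[2]='a'->'f', delta=(6-1)*7^2 mod 509 = 245, hash=159+245 mod 509 = 404
Option B: s[4]='h'->'f', delta=(6-8)*7^0 mod 509 = 507, hash=159+507 mod 509 = 157 <-- target
Option C: s[0]='b'->'d', delta=(4-2)*7^4 mod 509 = 221, hash=159+221 mod 509 = 380
Option D: s[0]='b'->'c', delta=(3-2)*7^4 mod 509 = 365, hash=159+365 mod 509 = 15

Answer: B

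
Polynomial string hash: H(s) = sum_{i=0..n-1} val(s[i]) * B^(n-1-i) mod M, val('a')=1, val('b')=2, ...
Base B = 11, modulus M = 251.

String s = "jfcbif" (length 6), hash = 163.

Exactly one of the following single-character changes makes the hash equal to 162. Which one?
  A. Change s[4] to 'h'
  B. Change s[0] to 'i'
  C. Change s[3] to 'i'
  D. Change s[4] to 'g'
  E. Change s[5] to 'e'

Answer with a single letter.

Answer: E

Derivation:
Option A: s[4]='i'->'h', delta=(8-9)*11^1 mod 251 = 240, hash=163+240 mod 251 = 152
Option B: s[0]='j'->'i', delta=(9-10)*11^5 mod 251 = 91, hash=163+91 mod 251 = 3
Option C: s[3]='b'->'i', delta=(9-2)*11^2 mod 251 = 94, hash=163+94 mod 251 = 6
Option D: s[4]='i'->'g', delta=(7-9)*11^1 mod 251 = 229, hash=163+229 mod 251 = 141
Option E: s[5]='f'->'e', delta=(5-6)*11^0 mod 251 = 250, hash=163+250 mod 251 = 162 <-- target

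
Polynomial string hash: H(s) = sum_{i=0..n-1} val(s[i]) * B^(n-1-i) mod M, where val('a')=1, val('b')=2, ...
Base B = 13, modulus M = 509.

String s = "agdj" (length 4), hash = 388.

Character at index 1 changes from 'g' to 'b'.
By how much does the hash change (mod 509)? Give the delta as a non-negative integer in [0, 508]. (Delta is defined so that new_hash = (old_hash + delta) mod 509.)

Delta formula: (val(new) - val(old)) * B^(n-1-k) mod M
  val('b') - val('g') = 2 - 7 = -5
  B^(n-1-k) = 13^2 mod 509 = 169
  Delta = -5 * 169 mod 509 = 173

Answer: 173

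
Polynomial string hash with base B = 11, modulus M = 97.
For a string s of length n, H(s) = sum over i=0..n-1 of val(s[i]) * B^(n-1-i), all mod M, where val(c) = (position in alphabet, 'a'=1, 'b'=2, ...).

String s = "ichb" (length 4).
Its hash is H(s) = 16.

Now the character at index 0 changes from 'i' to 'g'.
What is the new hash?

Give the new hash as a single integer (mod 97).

Answer: 70

Derivation:
val('i') = 9, val('g') = 7
Position k = 0, exponent = n-1-k = 3
B^3 mod M = 11^3 mod 97 = 70
Delta = (7 - 9) * 70 mod 97 = 54
New hash = (16 + 54) mod 97 = 70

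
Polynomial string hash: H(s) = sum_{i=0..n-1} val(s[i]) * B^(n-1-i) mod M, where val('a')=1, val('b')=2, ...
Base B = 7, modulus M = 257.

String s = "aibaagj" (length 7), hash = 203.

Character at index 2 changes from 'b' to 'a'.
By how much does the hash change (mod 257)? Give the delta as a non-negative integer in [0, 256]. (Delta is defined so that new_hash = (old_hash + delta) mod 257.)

Answer: 169

Derivation:
Delta formula: (val(new) - val(old)) * B^(n-1-k) mod M
  val('a') - val('b') = 1 - 2 = -1
  B^(n-1-k) = 7^4 mod 257 = 88
  Delta = -1 * 88 mod 257 = 169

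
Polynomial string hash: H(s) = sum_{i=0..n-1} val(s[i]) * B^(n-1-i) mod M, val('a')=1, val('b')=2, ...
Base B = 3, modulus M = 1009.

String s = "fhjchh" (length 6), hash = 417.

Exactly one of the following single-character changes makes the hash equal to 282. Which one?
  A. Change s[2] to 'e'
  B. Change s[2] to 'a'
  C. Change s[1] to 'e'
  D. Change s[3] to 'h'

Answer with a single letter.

Option A: s[2]='j'->'e', delta=(5-10)*3^3 mod 1009 = 874, hash=417+874 mod 1009 = 282 <-- target
Option B: s[2]='j'->'a', delta=(1-10)*3^3 mod 1009 = 766, hash=417+766 mod 1009 = 174
Option C: s[1]='h'->'e', delta=(5-8)*3^4 mod 1009 = 766, hash=417+766 mod 1009 = 174
Option D: s[3]='c'->'h', delta=(8-3)*3^2 mod 1009 = 45, hash=417+45 mod 1009 = 462

Answer: A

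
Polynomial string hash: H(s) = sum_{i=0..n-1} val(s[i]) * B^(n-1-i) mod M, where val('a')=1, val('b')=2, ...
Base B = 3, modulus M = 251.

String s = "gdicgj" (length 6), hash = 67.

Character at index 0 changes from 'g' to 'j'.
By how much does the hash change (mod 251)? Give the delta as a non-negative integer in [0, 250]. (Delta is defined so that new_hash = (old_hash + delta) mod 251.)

Answer: 227

Derivation:
Delta formula: (val(new) - val(old)) * B^(n-1-k) mod M
  val('j') - val('g') = 10 - 7 = 3
  B^(n-1-k) = 3^5 mod 251 = 243
  Delta = 3 * 243 mod 251 = 227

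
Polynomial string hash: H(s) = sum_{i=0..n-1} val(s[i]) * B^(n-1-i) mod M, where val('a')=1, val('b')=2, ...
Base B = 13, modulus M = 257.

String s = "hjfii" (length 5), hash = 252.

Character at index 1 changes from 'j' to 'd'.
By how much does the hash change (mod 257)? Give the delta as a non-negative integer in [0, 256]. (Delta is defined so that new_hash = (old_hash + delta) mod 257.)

Answer: 182

Derivation:
Delta formula: (val(new) - val(old)) * B^(n-1-k) mod M
  val('d') - val('j') = 4 - 10 = -6
  B^(n-1-k) = 13^3 mod 257 = 141
  Delta = -6 * 141 mod 257 = 182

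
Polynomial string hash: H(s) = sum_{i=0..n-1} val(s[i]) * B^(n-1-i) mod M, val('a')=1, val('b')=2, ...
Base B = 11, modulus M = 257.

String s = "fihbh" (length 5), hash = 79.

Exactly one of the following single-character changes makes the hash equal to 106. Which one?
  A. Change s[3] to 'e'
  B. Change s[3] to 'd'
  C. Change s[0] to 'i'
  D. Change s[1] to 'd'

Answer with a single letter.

Option A: s[3]='b'->'e', delta=(5-2)*11^1 mod 257 = 33, hash=79+33 mod 257 = 112
Option B: s[3]='b'->'d', delta=(4-2)*11^1 mod 257 = 22, hash=79+22 mod 257 = 101
Option C: s[0]='f'->'i', delta=(9-6)*11^4 mod 257 = 233, hash=79+233 mod 257 = 55
Option D: s[1]='i'->'d', delta=(4-9)*11^3 mod 257 = 27, hash=79+27 mod 257 = 106 <-- target

Answer: D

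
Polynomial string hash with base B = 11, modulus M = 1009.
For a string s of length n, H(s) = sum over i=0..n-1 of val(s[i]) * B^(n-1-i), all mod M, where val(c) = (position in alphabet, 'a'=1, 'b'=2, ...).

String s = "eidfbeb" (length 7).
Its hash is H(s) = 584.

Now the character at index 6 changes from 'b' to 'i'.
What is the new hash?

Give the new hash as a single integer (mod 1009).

Answer: 591

Derivation:
val('b') = 2, val('i') = 9
Position k = 6, exponent = n-1-k = 0
B^0 mod M = 11^0 mod 1009 = 1
Delta = (9 - 2) * 1 mod 1009 = 7
New hash = (584 + 7) mod 1009 = 591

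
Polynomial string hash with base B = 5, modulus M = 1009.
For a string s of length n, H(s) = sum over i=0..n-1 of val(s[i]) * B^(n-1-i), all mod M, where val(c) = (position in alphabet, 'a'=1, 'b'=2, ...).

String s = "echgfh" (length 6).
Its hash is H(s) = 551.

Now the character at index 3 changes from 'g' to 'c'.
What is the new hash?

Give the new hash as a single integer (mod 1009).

Answer: 451

Derivation:
val('g') = 7, val('c') = 3
Position k = 3, exponent = n-1-k = 2
B^2 mod M = 5^2 mod 1009 = 25
Delta = (3 - 7) * 25 mod 1009 = 909
New hash = (551 + 909) mod 1009 = 451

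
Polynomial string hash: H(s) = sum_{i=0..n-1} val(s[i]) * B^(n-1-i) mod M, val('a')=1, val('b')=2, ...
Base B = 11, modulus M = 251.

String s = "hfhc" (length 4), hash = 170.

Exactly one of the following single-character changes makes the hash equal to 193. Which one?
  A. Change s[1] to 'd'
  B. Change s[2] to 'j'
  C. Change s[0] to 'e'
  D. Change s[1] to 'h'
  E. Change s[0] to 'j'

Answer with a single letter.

Answer: C

Derivation:
Option A: s[1]='f'->'d', delta=(4-6)*11^2 mod 251 = 9, hash=170+9 mod 251 = 179
Option B: s[2]='h'->'j', delta=(10-8)*11^1 mod 251 = 22, hash=170+22 mod 251 = 192
Option C: s[0]='h'->'e', delta=(5-8)*11^3 mod 251 = 23, hash=170+23 mod 251 = 193 <-- target
Option D: s[1]='f'->'h', delta=(8-6)*11^2 mod 251 = 242, hash=170+242 mod 251 = 161
Option E: s[0]='h'->'j', delta=(10-8)*11^3 mod 251 = 152, hash=170+152 mod 251 = 71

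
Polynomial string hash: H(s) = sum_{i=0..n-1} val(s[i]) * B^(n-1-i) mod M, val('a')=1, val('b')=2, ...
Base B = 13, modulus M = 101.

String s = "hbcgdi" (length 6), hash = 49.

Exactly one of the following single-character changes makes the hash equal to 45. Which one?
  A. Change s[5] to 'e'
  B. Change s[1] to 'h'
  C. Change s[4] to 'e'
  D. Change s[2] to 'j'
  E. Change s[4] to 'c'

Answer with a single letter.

Answer: A

Derivation:
Option A: s[5]='i'->'e', delta=(5-9)*13^0 mod 101 = 97, hash=49+97 mod 101 = 45 <-- target
Option B: s[1]='b'->'h', delta=(8-2)*13^4 mod 101 = 70, hash=49+70 mod 101 = 18
Option C: s[4]='d'->'e', delta=(5-4)*13^1 mod 101 = 13, hash=49+13 mod 101 = 62
Option D: s[2]='c'->'j', delta=(10-3)*13^3 mod 101 = 27, hash=49+27 mod 101 = 76
Option E: s[4]='d'->'c', delta=(3-4)*13^1 mod 101 = 88, hash=49+88 mod 101 = 36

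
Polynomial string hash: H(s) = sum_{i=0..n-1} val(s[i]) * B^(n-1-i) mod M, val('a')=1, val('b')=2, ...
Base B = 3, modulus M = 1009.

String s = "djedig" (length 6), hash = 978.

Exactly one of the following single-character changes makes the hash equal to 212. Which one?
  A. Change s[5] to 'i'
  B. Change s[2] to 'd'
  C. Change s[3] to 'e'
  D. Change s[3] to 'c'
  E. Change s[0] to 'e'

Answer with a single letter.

Option A: s[5]='g'->'i', delta=(9-7)*3^0 mod 1009 = 2, hash=978+2 mod 1009 = 980
Option B: s[2]='e'->'d', delta=(4-5)*3^3 mod 1009 = 982, hash=978+982 mod 1009 = 951
Option C: s[3]='d'->'e', delta=(5-4)*3^2 mod 1009 = 9, hash=978+9 mod 1009 = 987
Option D: s[3]='d'->'c', delta=(3-4)*3^2 mod 1009 = 1000, hash=978+1000 mod 1009 = 969
Option E: s[0]='d'->'e', delta=(5-4)*3^5 mod 1009 = 243, hash=978+243 mod 1009 = 212 <-- target

Answer: E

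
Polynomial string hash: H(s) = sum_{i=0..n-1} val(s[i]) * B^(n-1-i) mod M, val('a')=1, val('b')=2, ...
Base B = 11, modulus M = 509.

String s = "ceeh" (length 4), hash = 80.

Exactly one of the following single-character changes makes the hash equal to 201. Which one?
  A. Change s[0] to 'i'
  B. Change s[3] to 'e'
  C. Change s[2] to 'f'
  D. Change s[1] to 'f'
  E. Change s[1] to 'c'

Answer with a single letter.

Option A: s[0]='c'->'i', delta=(9-3)*11^3 mod 509 = 351, hash=80+351 mod 509 = 431
Option B: s[3]='h'->'e', delta=(5-8)*11^0 mod 509 = 506, hash=80+506 mod 509 = 77
Option C: s[2]='e'->'f', delta=(6-5)*11^1 mod 509 = 11, hash=80+11 mod 509 = 91
Option D: s[1]='e'->'f', delta=(6-5)*11^2 mod 509 = 121, hash=80+121 mod 509 = 201 <-- target
Option E: s[1]='e'->'c', delta=(3-5)*11^2 mod 509 = 267, hash=80+267 mod 509 = 347

Answer: D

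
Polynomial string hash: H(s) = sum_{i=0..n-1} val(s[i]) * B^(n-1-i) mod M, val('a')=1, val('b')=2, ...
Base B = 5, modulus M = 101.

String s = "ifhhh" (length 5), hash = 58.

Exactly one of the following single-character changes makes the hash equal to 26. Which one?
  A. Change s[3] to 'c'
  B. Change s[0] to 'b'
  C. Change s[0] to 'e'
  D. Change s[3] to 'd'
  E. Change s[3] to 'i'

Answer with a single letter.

Answer: B

Derivation:
Option A: s[3]='h'->'c', delta=(3-8)*5^1 mod 101 = 76, hash=58+76 mod 101 = 33
Option B: s[0]='i'->'b', delta=(2-9)*5^4 mod 101 = 69, hash=58+69 mod 101 = 26 <-- target
Option C: s[0]='i'->'e', delta=(5-9)*5^4 mod 101 = 25, hash=58+25 mod 101 = 83
Option D: s[3]='h'->'d', delta=(4-8)*5^1 mod 101 = 81, hash=58+81 mod 101 = 38
Option E: s[3]='h'->'i', delta=(9-8)*5^1 mod 101 = 5, hash=58+5 mod 101 = 63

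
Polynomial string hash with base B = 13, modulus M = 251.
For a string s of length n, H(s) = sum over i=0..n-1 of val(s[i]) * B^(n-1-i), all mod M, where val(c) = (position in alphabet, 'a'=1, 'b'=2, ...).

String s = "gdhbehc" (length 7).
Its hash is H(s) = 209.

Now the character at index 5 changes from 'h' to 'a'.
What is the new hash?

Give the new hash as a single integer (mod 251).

Answer: 118

Derivation:
val('h') = 8, val('a') = 1
Position k = 5, exponent = n-1-k = 1
B^1 mod M = 13^1 mod 251 = 13
Delta = (1 - 8) * 13 mod 251 = 160
New hash = (209 + 160) mod 251 = 118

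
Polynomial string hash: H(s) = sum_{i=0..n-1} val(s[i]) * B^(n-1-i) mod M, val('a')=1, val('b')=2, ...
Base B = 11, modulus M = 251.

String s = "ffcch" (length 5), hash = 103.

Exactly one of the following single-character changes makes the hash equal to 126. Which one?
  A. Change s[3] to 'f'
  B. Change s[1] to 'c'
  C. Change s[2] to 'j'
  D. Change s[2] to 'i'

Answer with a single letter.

Answer: B

Derivation:
Option A: s[3]='c'->'f', delta=(6-3)*11^1 mod 251 = 33, hash=103+33 mod 251 = 136
Option B: s[1]='f'->'c', delta=(3-6)*11^3 mod 251 = 23, hash=103+23 mod 251 = 126 <-- target
Option C: s[2]='c'->'j', delta=(10-3)*11^2 mod 251 = 94, hash=103+94 mod 251 = 197
Option D: s[2]='c'->'i', delta=(9-3)*11^2 mod 251 = 224, hash=103+224 mod 251 = 76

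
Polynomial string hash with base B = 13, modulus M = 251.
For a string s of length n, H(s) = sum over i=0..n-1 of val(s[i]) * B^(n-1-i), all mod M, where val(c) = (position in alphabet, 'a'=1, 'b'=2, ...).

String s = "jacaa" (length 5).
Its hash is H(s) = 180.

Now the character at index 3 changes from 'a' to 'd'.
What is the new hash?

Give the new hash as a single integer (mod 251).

Answer: 219

Derivation:
val('a') = 1, val('d') = 4
Position k = 3, exponent = n-1-k = 1
B^1 mod M = 13^1 mod 251 = 13
Delta = (4 - 1) * 13 mod 251 = 39
New hash = (180 + 39) mod 251 = 219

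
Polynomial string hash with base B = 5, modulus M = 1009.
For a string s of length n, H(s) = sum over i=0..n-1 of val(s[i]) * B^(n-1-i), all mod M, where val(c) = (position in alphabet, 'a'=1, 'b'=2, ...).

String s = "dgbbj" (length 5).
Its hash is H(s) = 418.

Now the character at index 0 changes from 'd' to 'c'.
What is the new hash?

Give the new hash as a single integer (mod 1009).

Answer: 802

Derivation:
val('d') = 4, val('c') = 3
Position k = 0, exponent = n-1-k = 4
B^4 mod M = 5^4 mod 1009 = 625
Delta = (3 - 4) * 625 mod 1009 = 384
New hash = (418 + 384) mod 1009 = 802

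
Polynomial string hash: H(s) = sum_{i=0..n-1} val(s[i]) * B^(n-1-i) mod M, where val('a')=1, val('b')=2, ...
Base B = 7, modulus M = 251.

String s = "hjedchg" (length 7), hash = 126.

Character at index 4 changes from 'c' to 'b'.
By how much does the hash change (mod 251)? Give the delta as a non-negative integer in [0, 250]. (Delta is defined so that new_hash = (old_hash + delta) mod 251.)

Delta formula: (val(new) - val(old)) * B^(n-1-k) mod M
  val('b') - val('c') = 2 - 3 = -1
  B^(n-1-k) = 7^2 mod 251 = 49
  Delta = -1 * 49 mod 251 = 202

Answer: 202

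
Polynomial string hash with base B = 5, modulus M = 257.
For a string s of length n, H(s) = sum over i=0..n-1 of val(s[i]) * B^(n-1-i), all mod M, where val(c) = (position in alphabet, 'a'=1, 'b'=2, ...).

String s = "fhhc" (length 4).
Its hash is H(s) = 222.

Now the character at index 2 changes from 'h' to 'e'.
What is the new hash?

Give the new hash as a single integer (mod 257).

val('h') = 8, val('e') = 5
Position k = 2, exponent = n-1-k = 1
B^1 mod M = 5^1 mod 257 = 5
Delta = (5 - 8) * 5 mod 257 = 242
New hash = (222 + 242) mod 257 = 207

Answer: 207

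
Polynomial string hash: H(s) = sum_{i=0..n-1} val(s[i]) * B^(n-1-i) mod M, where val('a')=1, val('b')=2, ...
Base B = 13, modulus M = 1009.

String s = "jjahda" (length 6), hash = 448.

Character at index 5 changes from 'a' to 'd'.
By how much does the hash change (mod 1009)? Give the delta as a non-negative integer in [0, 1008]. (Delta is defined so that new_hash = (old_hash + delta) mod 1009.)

Delta formula: (val(new) - val(old)) * B^(n-1-k) mod M
  val('d') - val('a') = 4 - 1 = 3
  B^(n-1-k) = 13^0 mod 1009 = 1
  Delta = 3 * 1 mod 1009 = 3

Answer: 3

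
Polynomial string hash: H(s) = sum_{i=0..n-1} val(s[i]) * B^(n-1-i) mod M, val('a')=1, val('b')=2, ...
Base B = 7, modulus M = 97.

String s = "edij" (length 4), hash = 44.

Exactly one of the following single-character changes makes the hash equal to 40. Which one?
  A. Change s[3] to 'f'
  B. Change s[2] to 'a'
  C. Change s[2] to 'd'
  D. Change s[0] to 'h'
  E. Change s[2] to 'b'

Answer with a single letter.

Answer: A

Derivation:
Option A: s[3]='j'->'f', delta=(6-10)*7^0 mod 97 = 93, hash=44+93 mod 97 = 40 <-- target
Option B: s[2]='i'->'a', delta=(1-9)*7^1 mod 97 = 41, hash=44+41 mod 97 = 85
Option C: s[2]='i'->'d', delta=(4-9)*7^1 mod 97 = 62, hash=44+62 mod 97 = 9
Option D: s[0]='e'->'h', delta=(8-5)*7^3 mod 97 = 59, hash=44+59 mod 97 = 6
Option E: s[2]='i'->'b', delta=(2-9)*7^1 mod 97 = 48, hash=44+48 mod 97 = 92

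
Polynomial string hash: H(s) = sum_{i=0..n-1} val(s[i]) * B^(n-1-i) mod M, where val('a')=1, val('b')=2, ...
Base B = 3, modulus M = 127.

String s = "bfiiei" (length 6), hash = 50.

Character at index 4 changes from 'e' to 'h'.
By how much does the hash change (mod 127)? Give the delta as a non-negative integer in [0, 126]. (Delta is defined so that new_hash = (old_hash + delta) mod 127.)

Answer: 9

Derivation:
Delta formula: (val(new) - val(old)) * B^(n-1-k) mod M
  val('h') - val('e') = 8 - 5 = 3
  B^(n-1-k) = 3^1 mod 127 = 3
  Delta = 3 * 3 mod 127 = 9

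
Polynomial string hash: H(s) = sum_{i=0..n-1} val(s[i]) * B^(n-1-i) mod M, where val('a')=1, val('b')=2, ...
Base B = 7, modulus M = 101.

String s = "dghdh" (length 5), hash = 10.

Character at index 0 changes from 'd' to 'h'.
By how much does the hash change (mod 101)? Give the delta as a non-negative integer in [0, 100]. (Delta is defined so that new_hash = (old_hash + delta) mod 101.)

Delta formula: (val(new) - val(old)) * B^(n-1-k) mod M
  val('h') - val('d') = 8 - 4 = 4
  B^(n-1-k) = 7^4 mod 101 = 78
  Delta = 4 * 78 mod 101 = 9

Answer: 9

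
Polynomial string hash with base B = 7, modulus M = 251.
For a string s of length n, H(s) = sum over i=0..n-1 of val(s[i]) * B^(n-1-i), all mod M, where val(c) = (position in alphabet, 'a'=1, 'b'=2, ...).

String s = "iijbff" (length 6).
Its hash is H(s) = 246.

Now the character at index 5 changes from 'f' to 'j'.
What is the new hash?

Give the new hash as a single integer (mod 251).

Answer: 250

Derivation:
val('f') = 6, val('j') = 10
Position k = 5, exponent = n-1-k = 0
B^0 mod M = 7^0 mod 251 = 1
Delta = (10 - 6) * 1 mod 251 = 4
New hash = (246 + 4) mod 251 = 250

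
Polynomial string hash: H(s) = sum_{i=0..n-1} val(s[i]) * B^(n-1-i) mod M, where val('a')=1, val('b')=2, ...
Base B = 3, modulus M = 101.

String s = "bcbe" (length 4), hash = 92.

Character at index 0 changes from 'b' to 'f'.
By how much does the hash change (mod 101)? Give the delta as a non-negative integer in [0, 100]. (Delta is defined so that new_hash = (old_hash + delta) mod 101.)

Answer: 7

Derivation:
Delta formula: (val(new) - val(old)) * B^(n-1-k) mod M
  val('f') - val('b') = 6 - 2 = 4
  B^(n-1-k) = 3^3 mod 101 = 27
  Delta = 4 * 27 mod 101 = 7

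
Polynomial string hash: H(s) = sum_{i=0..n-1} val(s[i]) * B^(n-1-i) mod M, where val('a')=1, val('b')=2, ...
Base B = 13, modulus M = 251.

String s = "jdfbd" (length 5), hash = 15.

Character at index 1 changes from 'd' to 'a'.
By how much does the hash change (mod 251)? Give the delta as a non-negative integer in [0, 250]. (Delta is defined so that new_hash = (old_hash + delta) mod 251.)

Answer: 186

Derivation:
Delta formula: (val(new) - val(old)) * B^(n-1-k) mod M
  val('a') - val('d') = 1 - 4 = -3
  B^(n-1-k) = 13^3 mod 251 = 189
  Delta = -3 * 189 mod 251 = 186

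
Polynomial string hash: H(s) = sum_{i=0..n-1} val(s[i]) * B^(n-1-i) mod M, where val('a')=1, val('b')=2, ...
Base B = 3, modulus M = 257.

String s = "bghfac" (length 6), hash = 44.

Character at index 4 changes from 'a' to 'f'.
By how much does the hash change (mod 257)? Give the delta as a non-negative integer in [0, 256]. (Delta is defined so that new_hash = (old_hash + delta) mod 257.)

Answer: 15

Derivation:
Delta formula: (val(new) - val(old)) * B^(n-1-k) mod M
  val('f') - val('a') = 6 - 1 = 5
  B^(n-1-k) = 3^1 mod 257 = 3
  Delta = 5 * 3 mod 257 = 15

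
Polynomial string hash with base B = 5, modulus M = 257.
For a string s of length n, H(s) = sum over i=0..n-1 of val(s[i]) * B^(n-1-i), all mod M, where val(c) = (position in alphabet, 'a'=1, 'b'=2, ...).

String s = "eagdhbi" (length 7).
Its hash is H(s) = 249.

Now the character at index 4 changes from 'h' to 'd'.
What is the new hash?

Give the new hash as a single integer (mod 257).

val('h') = 8, val('d') = 4
Position k = 4, exponent = n-1-k = 2
B^2 mod M = 5^2 mod 257 = 25
Delta = (4 - 8) * 25 mod 257 = 157
New hash = (249 + 157) mod 257 = 149

Answer: 149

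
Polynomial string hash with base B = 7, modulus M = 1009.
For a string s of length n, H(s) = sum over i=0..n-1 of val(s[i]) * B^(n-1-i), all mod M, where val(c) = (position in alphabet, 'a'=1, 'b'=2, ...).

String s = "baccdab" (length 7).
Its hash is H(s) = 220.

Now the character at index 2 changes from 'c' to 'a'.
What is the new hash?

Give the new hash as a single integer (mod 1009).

Answer: 463

Derivation:
val('c') = 3, val('a') = 1
Position k = 2, exponent = n-1-k = 4
B^4 mod M = 7^4 mod 1009 = 383
Delta = (1 - 3) * 383 mod 1009 = 243
New hash = (220 + 243) mod 1009 = 463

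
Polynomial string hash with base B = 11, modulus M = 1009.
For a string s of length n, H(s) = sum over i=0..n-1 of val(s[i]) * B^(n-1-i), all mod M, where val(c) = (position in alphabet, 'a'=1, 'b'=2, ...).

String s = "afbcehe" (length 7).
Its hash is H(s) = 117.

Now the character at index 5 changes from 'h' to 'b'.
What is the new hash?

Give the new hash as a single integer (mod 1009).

val('h') = 8, val('b') = 2
Position k = 5, exponent = n-1-k = 1
B^1 mod M = 11^1 mod 1009 = 11
Delta = (2 - 8) * 11 mod 1009 = 943
New hash = (117 + 943) mod 1009 = 51

Answer: 51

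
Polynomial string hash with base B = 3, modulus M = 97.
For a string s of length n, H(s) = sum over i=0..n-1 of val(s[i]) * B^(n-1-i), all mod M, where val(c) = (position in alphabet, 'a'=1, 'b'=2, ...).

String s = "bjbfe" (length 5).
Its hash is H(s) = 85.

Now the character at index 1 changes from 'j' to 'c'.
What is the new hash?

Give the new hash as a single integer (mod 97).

val('j') = 10, val('c') = 3
Position k = 1, exponent = n-1-k = 3
B^3 mod M = 3^3 mod 97 = 27
Delta = (3 - 10) * 27 mod 97 = 5
New hash = (85 + 5) mod 97 = 90

Answer: 90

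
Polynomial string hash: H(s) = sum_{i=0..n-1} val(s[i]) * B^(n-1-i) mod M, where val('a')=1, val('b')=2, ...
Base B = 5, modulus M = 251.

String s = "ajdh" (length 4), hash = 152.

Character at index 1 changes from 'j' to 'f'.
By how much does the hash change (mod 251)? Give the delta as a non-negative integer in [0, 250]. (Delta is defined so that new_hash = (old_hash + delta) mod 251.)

Answer: 151

Derivation:
Delta formula: (val(new) - val(old)) * B^(n-1-k) mod M
  val('f') - val('j') = 6 - 10 = -4
  B^(n-1-k) = 5^2 mod 251 = 25
  Delta = -4 * 25 mod 251 = 151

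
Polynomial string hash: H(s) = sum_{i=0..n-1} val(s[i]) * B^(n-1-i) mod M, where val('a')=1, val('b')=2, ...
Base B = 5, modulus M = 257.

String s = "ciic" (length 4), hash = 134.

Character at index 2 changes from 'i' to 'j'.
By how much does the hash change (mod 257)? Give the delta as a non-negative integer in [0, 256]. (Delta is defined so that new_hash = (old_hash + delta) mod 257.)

Answer: 5

Derivation:
Delta formula: (val(new) - val(old)) * B^(n-1-k) mod M
  val('j') - val('i') = 10 - 9 = 1
  B^(n-1-k) = 5^1 mod 257 = 5
  Delta = 1 * 5 mod 257 = 5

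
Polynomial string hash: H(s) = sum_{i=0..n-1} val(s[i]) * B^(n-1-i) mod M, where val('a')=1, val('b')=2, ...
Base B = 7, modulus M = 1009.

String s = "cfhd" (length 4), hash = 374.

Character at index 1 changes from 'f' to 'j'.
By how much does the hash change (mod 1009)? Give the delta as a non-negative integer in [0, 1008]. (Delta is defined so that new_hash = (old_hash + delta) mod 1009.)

Delta formula: (val(new) - val(old)) * B^(n-1-k) mod M
  val('j') - val('f') = 10 - 6 = 4
  B^(n-1-k) = 7^2 mod 1009 = 49
  Delta = 4 * 49 mod 1009 = 196

Answer: 196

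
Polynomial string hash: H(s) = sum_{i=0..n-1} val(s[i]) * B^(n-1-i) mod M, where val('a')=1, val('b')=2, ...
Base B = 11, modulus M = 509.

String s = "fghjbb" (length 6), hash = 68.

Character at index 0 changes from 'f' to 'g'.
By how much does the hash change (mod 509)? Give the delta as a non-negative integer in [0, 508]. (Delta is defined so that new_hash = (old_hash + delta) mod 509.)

Delta formula: (val(new) - val(old)) * B^(n-1-k) mod M
  val('g') - val('f') = 7 - 6 = 1
  B^(n-1-k) = 11^5 mod 509 = 207
  Delta = 1 * 207 mod 509 = 207

Answer: 207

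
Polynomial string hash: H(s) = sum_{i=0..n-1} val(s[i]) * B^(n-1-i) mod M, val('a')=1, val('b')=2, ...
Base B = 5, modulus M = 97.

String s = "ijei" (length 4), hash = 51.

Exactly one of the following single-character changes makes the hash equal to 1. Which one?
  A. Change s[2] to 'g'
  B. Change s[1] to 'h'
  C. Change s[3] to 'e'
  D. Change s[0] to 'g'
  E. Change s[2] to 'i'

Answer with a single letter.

Answer: B

Derivation:
Option A: s[2]='e'->'g', delta=(7-5)*5^1 mod 97 = 10, hash=51+10 mod 97 = 61
Option B: s[1]='j'->'h', delta=(8-10)*5^2 mod 97 = 47, hash=51+47 mod 97 = 1 <-- target
Option C: s[3]='i'->'e', delta=(5-9)*5^0 mod 97 = 93, hash=51+93 mod 97 = 47
Option D: s[0]='i'->'g', delta=(7-9)*5^3 mod 97 = 41, hash=51+41 mod 97 = 92
Option E: s[2]='e'->'i', delta=(9-5)*5^1 mod 97 = 20, hash=51+20 mod 97 = 71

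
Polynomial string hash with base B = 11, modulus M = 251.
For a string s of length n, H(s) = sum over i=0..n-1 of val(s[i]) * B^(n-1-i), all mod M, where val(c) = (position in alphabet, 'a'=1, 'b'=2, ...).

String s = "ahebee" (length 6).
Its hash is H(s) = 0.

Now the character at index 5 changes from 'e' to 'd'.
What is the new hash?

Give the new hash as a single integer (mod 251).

val('e') = 5, val('d') = 4
Position k = 5, exponent = n-1-k = 0
B^0 mod M = 11^0 mod 251 = 1
Delta = (4 - 5) * 1 mod 251 = 250
New hash = (0 + 250) mod 251 = 250

Answer: 250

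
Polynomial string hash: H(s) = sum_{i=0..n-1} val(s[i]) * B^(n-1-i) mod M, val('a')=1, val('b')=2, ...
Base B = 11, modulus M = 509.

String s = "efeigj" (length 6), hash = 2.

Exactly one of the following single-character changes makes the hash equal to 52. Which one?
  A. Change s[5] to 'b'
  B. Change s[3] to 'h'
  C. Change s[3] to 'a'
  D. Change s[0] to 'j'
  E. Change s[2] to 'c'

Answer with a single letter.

Option A: s[5]='j'->'b', delta=(2-10)*11^0 mod 509 = 501, hash=2+501 mod 509 = 503
Option B: s[3]='i'->'h', delta=(8-9)*11^2 mod 509 = 388, hash=2+388 mod 509 = 390
Option C: s[3]='i'->'a', delta=(1-9)*11^2 mod 509 = 50, hash=2+50 mod 509 = 52 <-- target
Option D: s[0]='e'->'j', delta=(10-5)*11^5 mod 509 = 17, hash=2+17 mod 509 = 19
Option E: s[2]='e'->'c', delta=(3-5)*11^3 mod 509 = 392, hash=2+392 mod 509 = 394

Answer: C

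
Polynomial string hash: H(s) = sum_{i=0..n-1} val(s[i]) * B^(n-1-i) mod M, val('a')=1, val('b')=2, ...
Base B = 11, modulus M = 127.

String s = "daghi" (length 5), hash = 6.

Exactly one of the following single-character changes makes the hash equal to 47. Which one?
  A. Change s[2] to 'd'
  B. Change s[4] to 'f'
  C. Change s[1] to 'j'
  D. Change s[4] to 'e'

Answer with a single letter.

Option A: s[2]='g'->'d', delta=(4-7)*11^2 mod 127 = 18, hash=6+18 mod 127 = 24
Option B: s[4]='i'->'f', delta=(6-9)*11^0 mod 127 = 124, hash=6+124 mod 127 = 3
Option C: s[1]='a'->'j', delta=(10-1)*11^3 mod 127 = 41, hash=6+41 mod 127 = 47 <-- target
Option D: s[4]='i'->'e', delta=(5-9)*11^0 mod 127 = 123, hash=6+123 mod 127 = 2

Answer: C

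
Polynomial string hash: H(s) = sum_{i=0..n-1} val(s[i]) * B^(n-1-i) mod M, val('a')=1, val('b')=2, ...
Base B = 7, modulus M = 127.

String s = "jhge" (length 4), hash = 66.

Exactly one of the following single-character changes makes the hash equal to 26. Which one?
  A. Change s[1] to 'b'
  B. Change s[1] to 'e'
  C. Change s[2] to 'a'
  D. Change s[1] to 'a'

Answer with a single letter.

Option A: s[1]='h'->'b', delta=(2-8)*7^2 mod 127 = 87, hash=66+87 mod 127 = 26 <-- target
Option B: s[1]='h'->'e', delta=(5-8)*7^2 mod 127 = 107, hash=66+107 mod 127 = 46
Option C: s[2]='g'->'a', delta=(1-7)*7^1 mod 127 = 85, hash=66+85 mod 127 = 24
Option D: s[1]='h'->'a', delta=(1-8)*7^2 mod 127 = 38, hash=66+38 mod 127 = 104

Answer: A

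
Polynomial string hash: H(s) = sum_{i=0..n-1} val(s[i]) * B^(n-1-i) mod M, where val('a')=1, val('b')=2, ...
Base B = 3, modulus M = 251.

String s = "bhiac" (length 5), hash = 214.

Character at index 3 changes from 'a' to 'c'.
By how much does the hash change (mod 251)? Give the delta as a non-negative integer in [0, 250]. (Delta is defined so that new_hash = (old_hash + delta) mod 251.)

Answer: 6

Derivation:
Delta formula: (val(new) - val(old)) * B^(n-1-k) mod M
  val('c') - val('a') = 3 - 1 = 2
  B^(n-1-k) = 3^1 mod 251 = 3
  Delta = 2 * 3 mod 251 = 6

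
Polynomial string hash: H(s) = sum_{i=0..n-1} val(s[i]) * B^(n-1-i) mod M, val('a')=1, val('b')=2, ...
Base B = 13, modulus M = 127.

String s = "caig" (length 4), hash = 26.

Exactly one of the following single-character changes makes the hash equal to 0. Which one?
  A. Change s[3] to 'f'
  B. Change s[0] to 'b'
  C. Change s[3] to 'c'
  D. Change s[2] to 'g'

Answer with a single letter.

Answer: D

Derivation:
Option A: s[3]='g'->'f', delta=(6-7)*13^0 mod 127 = 126, hash=26+126 mod 127 = 25
Option B: s[0]='c'->'b', delta=(2-3)*13^3 mod 127 = 89, hash=26+89 mod 127 = 115
Option C: s[3]='g'->'c', delta=(3-7)*13^0 mod 127 = 123, hash=26+123 mod 127 = 22
Option D: s[2]='i'->'g', delta=(7-9)*13^1 mod 127 = 101, hash=26+101 mod 127 = 0 <-- target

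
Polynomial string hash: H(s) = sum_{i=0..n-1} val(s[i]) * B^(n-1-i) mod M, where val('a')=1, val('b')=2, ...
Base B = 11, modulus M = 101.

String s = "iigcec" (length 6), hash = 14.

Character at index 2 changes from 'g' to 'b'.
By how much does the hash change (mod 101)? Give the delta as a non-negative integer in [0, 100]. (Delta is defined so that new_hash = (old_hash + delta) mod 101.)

Answer: 11

Derivation:
Delta formula: (val(new) - val(old)) * B^(n-1-k) mod M
  val('b') - val('g') = 2 - 7 = -5
  B^(n-1-k) = 11^3 mod 101 = 18
  Delta = -5 * 18 mod 101 = 11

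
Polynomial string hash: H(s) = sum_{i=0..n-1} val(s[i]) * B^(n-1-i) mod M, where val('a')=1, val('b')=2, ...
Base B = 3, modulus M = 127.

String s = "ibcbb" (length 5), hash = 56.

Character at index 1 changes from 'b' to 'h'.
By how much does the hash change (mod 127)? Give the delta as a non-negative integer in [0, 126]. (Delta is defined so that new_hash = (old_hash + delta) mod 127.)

Answer: 35

Derivation:
Delta formula: (val(new) - val(old)) * B^(n-1-k) mod M
  val('h') - val('b') = 8 - 2 = 6
  B^(n-1-k) = 3^3 mod 127 = 27
  Delta = 6 * 27 mod 127 = 35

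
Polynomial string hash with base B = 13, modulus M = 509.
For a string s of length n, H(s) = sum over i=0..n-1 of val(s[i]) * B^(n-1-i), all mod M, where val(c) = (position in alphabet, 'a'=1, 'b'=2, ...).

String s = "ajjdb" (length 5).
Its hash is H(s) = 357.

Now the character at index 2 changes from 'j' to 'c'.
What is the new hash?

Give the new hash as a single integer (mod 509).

val('j') = 10, val('c') = 3
Position k = 2, exponent = n-1-k = 2
B^2 mod M = 13^2 mod 509 = 169
Delta = (3 - 10) * 169 mod 509 = 344
New hash = (357 + 344) mod 509 = 192

Answer: 192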